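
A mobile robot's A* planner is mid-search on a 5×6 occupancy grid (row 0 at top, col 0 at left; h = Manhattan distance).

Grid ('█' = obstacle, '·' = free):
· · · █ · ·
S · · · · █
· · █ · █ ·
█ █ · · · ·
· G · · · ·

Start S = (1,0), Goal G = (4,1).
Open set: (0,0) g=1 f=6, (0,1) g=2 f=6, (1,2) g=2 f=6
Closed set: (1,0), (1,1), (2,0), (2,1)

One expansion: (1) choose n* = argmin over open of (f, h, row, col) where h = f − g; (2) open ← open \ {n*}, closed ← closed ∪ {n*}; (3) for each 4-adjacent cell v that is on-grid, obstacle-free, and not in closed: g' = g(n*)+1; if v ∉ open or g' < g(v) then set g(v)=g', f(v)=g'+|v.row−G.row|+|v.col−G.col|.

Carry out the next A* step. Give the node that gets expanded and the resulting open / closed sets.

expanded=(0,1); open=[(0,0) g=1 f=6, (0,2) g=3 f=8, (1,2) g=2 f=6]; closed=[(0,1), (1,0), (1,1), (2,0), (2,1)]

step 1: expand (0,1) (f=6, h=4) → closed; open now [(0,0) g=1 f=6, (0,2) g=3 f=8, (1,2) g=2 f=6]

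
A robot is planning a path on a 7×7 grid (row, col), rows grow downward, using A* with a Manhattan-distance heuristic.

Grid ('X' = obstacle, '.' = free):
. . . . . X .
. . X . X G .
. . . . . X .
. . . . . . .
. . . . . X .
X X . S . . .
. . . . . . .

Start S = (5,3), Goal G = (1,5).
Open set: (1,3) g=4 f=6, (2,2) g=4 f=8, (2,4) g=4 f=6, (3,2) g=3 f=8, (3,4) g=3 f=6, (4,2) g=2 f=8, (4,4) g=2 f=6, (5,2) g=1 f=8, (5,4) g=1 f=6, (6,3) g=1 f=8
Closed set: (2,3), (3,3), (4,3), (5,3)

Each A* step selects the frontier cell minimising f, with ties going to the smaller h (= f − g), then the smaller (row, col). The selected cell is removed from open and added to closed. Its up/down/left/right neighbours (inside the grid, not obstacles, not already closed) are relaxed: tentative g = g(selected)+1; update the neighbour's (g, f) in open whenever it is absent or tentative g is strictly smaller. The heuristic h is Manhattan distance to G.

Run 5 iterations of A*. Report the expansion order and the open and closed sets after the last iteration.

order=[(1,3) → (2,4) → (3,4) → (3,5) → (4,4)]; open=[(0,3) g=5 f=8, (2,2) g=4 f=8, (3,2) g=3 f=8, (3,6) g=5 f=8, (4,2) g=2 f=8, (5,2) g=1 f=8, (5,4) g=1 f=6, (6,3) g=1 f=8]; closed=[(1,3), (2,3), (2,4), (3,3), (3,4), (3,5), (4,3), (4,4), (5,3)]

step 1: expand (1,3) (f=6, h=2) → closed; open now [(0,3) g=5 f=8, (2,2) g=4 f=8, (2,4) g=4 f=6, (3,2) g=3 f=8, (3,4) g=3 f=6, (4,2) g=2 f=8, (4,4) g=2 f=6, (5,2) g=1 f=8, (5,4) g=1 f=6, (6,3) g=1 f=8]
step 2: expand (2,4) (f=6, h=2) → closed; open now [(0,3) g=5 f=8, (2,2) g=4 f=8, (3,2) g=3 f=8, (3,4) g=3 f=6, (4,2) g=2 f=8, (4,4) g=2 f=6, (5,2) g=1 f=8, (5,4) g=1 f=6, (6,3) g=1 f=8]
step 3: expand (3,4) (f=6, h=3) → closed; open now [(0,3) g=5 f=8, (2,2) g=4 f=8, (3,2) g=3 f=8, (3,5) g=4 f=6, (4,2) g=2 f=8, (4,4) g=2 f=6, (5,2) g=1 f=8, (5,4) g=1 f=6, (6,3) g=1 f=8]
step 4: expand (3,5) (f=6, h=2) → closed; open now [(0,3) g=5 f=8, (2,2) g=4 f=8, (3,2) g=3 f=8, (3,6) g=5 f=8, (4,2) g=2 f=8, (4,4) g=2 f=6, (5,2) g=1 f=8, (5,4) g=1 f=6, (6,3) g=1 f=8]
step 5: expand (4,4) (f=6, h=4) → closed; open now [(0,3) g=5 f=8, (2,2) g=4 f=8, (3,2) g=3 f=8, (3,6) g=5 f=8, (4,2) g=2 f=8, (5,2) g=1 f=8, (5,4) g=1 f=6, (6,3) g=1 f=8]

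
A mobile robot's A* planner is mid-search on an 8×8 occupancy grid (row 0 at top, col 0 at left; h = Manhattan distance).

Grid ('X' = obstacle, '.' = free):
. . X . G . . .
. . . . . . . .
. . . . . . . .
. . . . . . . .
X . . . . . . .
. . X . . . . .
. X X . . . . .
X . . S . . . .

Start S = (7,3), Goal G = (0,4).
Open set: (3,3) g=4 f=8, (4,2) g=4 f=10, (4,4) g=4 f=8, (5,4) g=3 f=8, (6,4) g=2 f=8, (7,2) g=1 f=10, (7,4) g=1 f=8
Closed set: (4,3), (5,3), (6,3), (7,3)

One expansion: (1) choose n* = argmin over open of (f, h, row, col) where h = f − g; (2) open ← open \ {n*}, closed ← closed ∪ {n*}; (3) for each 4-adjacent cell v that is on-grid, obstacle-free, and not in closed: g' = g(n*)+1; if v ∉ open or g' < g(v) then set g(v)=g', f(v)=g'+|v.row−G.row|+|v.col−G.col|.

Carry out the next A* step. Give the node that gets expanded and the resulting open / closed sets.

step 1: expand (3,3) (f=8, h=4) → closed; open now [(2,3) g=5 f=8, (3,2) g=5 f=10, (3,4) g=5 f=8, (4,2) g=4 f=10, (4,4) g=4 f=8, (5,4) g=3 f=8, (6,4) g=2 f=8, (7,2) g=1 f=10, (7,4) g=1 f=8]

expanded=(3,3); open=[(2,3) g=5 f=8, (3,2) g=5 f=10, (3,4) g=5 f=8, (4,2) g=4 f=10, (4,4) g=4 f=8, (5,4) g=3 f=8, (6,4) g=2 f=8, (7,2) g=1 f=10, (7,4) g=1 f=8]; closed=[(3,3), (4,3), (5,3), (6,3), (7,3)]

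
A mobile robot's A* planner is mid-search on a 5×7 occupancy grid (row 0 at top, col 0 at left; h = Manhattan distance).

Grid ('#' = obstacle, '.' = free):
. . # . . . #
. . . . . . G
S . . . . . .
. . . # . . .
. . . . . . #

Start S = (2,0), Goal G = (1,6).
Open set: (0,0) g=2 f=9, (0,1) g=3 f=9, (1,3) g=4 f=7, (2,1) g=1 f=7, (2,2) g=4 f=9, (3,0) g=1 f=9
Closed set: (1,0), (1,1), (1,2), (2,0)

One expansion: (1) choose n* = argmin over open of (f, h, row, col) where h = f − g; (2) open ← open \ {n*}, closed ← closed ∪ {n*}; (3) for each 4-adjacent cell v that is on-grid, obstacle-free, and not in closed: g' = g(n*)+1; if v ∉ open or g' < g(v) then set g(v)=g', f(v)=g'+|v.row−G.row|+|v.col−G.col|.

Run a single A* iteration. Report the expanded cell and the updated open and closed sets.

step 1: expand (1,3) (f=7, h=3) → closed; open now [(0,0) g=2 f=9, (0,1) g=3 f=9, (0,3) g=5 f=9, (1,4) g=5 f=7, (2,1) g=1 f=7, (2,2) g=4 f=9, (2,3) g=5 f=9, (3,0) g=1 f=9]

expanded=(1,3); open=[(0,0) g=2 f=9, (0,1) g=3 f=9, (0,3) g=5 f=9, (1,4) g=5 f=7, (2,1) g=1 f=7, (2,2) g=4 f=9, (2,3) g=5 f=9, (3,0) g=1 f=9]; closed=[(1,0), (1,1), (1,2), (1,3), (2,0)]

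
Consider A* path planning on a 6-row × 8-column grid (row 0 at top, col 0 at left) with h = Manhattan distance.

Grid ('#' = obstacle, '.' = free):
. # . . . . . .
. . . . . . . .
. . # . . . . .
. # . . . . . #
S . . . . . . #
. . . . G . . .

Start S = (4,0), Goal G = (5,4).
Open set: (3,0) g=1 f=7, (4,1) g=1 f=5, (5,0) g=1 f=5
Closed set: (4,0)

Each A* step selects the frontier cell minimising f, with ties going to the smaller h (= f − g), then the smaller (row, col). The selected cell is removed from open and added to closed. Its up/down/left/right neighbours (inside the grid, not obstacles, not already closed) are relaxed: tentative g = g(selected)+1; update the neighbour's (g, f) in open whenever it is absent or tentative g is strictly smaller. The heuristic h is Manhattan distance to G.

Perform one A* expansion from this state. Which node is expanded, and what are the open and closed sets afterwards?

step 1: expand (4,1) (f=5, h=4) → closed; open now [(3,0) g=1 f=7, (4,2) g=2 f=5, (5,0) g=1 f=5, (5,1) g=2 f=5]

expanded=(4,1); open=[(3,0) g=1 f=7, (4,2) g=2 f=5, (5,0) g=1 f=5, (5,1) g=2 f=5]; closed=[(4,0), (4,1)]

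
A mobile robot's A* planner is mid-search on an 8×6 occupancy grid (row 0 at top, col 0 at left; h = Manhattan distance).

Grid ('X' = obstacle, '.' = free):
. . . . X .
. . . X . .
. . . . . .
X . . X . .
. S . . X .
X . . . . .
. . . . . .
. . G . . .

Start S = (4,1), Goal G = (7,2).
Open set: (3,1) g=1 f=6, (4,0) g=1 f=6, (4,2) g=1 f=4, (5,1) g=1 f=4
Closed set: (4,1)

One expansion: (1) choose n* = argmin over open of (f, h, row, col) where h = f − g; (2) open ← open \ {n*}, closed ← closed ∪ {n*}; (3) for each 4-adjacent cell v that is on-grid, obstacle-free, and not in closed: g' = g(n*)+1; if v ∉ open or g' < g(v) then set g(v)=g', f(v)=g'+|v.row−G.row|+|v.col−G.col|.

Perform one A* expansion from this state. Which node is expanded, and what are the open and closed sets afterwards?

expanded=(4,2); open=[(3,1) g=1 f=6, (3,2) g=2 f=6, (4,0) g=1 f=6, (4,3) g=2 f=6, (5,1) g=1 f=4, (5,2) g=2 f=4]; closed=[(4,1), (4,2)]

step 1: expand (4,2) (f=4, h=3) → closed; open now [(3,1) g=1 f=6, (3,2) g=2 f=6, (4,0) g=1 f=6, (4,3) g=2 f=6, (5,1) g=1 f=4, (5,2) g=2 f=4]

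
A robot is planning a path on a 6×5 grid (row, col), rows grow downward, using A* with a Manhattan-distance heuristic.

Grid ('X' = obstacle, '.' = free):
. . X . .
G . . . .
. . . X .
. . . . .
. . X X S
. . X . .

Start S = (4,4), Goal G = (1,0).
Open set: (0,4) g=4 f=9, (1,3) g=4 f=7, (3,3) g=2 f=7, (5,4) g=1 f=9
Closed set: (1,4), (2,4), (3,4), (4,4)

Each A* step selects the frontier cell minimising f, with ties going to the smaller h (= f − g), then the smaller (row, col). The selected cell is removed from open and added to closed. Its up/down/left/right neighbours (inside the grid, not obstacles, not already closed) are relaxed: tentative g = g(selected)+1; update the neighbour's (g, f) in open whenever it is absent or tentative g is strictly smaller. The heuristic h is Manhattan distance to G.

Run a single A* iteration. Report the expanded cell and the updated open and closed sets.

expanded=(1,3); open=[(0,3) g=5 f=9, (0,4) g=4 f=9, (1,2) g=5 f=7, (3,3) g=2 f=7, (5,4) g=1 f=9]; closed=[(1,3), (1,4), (2,4), (3,4), (4,4)]

step 1: expand (1,3) (f=7, h=3) → closed; open now [(0,3) g=5 f=9, (0,4) g=4 f=9, (1,2) g=5 f=7, (3,3) g=2 f=7, (5,4) g=1 f=9]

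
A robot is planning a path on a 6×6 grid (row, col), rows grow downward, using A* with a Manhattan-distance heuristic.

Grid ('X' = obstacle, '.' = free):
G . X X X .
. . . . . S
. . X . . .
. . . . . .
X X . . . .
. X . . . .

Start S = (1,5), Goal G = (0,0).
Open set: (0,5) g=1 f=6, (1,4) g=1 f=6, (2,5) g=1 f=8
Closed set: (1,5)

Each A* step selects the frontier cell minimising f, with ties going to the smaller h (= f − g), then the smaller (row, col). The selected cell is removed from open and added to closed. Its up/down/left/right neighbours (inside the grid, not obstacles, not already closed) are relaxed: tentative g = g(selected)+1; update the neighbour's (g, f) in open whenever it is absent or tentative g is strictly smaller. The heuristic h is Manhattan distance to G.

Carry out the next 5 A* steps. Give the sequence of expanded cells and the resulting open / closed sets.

order=[(0,5) → (1,4) → (1,3) → (1,2) → (1,1)]; open=[(0,1) g=5 f=6, (1,0) g=5 f=6, (2,1) g=5 f=8, (2,3) g=3 f=8, (2,4) g=2 f=8, (2,5) g=1 f=8]; closed=[(0,5), (1,1), (1,2), (1,3), (1,4), (1,5)]

step 1: expand (0,5) (f=6, h=5) → closed; open now [(1,4) g=1 f=6, (2,5) g=1 f=8]
step 2: expand (1,4) (f=6, h=5) → closed; open now [(1,3) g=2 f=6, (2,4) g=2 f=8, (2,5) g=1 f=8]
step 3: expand (1,3) (f=6, h=4) → closed; open now [(1,2) g=3 f=6, (2,3) g=3 f=8, (2,4) g=2 f=8, (2,5) g=1 f=8]
step 4: expand (1,2) (f=6, h=3) → closed; open now [(1,1) g=4 f=6, (2,3) g=3 f=8, (2,4) g=2 f=8, (2,5) g=1 f=8]
step 5: expand (1,1) (f=6, h=2) → closed; open now [(0,1) g=5 f=6, (1,0) g=5 f=6, (2,1) g=5 f=8, (2,3) g=3 f=8, (2,4) g=2 f=8, (2,5) g=1 f=8]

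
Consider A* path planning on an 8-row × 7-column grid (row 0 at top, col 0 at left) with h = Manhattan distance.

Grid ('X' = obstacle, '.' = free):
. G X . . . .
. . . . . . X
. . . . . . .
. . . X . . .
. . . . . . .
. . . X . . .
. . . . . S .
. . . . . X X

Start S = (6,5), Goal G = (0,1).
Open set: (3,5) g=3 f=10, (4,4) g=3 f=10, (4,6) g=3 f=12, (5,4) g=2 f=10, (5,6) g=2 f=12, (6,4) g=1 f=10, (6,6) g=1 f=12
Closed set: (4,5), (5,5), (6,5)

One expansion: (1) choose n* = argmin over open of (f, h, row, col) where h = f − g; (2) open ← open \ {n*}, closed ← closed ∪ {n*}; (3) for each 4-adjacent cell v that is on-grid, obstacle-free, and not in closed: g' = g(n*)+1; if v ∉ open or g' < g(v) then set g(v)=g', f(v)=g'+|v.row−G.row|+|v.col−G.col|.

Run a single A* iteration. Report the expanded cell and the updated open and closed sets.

expanded=(3,5); open=[(2,5) g=4 f=10, (3,4) g=4 f=10, (3,6) g=4 f=12, (4,4) g=3 f=10, (4,6) g=3 f=12, (5,4) g=2 f=10, (5,6) g=2 f=12, (6,4) g=1 f=10, (6,6) g=1 f=12]; closed=[(3,5), (4,5), (5,5), (6,5)]

step 1: expand (3,5) (f=10, h=7) → closed; open now [(2,5) g=4 f=10, (3,4) g=4 f=10, (3,6) g=4 f=12, (4,4) g=3 f=10, (4,6) g=3 f=12, (5,4) g=2 f=10, (5,6) g=2 f=12, (6,4) g=1 f=10, (6,6) g=1 f=12]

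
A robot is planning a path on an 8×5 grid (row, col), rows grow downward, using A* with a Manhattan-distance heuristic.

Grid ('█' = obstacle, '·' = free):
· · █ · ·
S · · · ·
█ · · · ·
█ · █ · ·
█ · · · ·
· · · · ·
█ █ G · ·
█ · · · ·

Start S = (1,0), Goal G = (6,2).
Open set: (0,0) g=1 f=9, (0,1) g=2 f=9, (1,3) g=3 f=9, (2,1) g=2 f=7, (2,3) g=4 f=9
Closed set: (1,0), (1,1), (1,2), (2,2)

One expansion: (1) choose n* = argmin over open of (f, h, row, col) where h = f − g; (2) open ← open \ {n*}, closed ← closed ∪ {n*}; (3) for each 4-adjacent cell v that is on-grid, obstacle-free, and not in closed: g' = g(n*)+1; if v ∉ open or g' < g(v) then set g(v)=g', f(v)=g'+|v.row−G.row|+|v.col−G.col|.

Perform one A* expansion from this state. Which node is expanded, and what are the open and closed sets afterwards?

step 1: expand (2,1) (f=7, h=5) → closed; open now [(0,0) g=1 f=9, (0,1) g=2 f=9, (1,3) g=3 f=9, (2,3) g=4 f=9, (3,1) g=3 f=7]

expanded=(2,1); open=[(0,0) g=1 f=9, (0,1) g=2 f=9, (1,3) g=3 f=9, (2,3) g=4 f=9, (3,1) g=3 f=7]; closed=[(1,0), (1,1), (1,2), (2,1), (2,2)]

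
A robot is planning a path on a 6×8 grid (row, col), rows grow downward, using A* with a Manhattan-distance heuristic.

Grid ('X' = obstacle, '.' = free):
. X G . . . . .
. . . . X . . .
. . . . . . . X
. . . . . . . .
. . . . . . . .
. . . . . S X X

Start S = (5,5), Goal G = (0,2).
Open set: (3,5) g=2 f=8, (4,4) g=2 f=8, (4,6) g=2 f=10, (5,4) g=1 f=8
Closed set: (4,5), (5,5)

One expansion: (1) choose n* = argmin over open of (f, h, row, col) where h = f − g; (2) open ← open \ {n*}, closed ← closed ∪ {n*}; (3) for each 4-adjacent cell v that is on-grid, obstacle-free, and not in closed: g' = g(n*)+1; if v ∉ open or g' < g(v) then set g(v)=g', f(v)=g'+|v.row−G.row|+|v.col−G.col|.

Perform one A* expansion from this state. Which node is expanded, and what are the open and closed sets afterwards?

expanded=(3,5); open=[(2,5) g=3 f=8, (3,4) g=3 f=8, (3,6) g=3 f=10, (4,4) g=2 f=8, (4,6) g=2 f=10, (5,4) g=1 f=8]; closed=[(3,5), (4,5), (5,5)]

step 1: expand (3,5) (f=8, h=6) → closed; open now [(2,5) g=3 f=8, (3,4) g=3 f=8, (3,6) g=3 f=10, (4,4) g=2 f=8, (4,6) g=2 f=10, (5,4) g=1 f=8]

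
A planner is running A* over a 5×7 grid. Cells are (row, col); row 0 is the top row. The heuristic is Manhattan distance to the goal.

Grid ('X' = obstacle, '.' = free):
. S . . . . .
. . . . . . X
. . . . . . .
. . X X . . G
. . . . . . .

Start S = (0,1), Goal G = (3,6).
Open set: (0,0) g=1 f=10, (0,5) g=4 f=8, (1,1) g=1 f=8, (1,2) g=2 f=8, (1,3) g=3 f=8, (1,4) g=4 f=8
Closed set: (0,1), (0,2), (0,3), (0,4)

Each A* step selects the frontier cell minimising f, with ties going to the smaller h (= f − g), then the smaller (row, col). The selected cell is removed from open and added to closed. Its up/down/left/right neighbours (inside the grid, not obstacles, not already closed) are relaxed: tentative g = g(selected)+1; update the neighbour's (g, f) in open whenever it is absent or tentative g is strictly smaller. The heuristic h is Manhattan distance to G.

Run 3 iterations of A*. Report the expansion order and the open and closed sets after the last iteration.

order=[(0,5) → (0,6) → (1,5)]; open=[(0,0) g=1 f=10, (1,1) g=1 f=8, (1,2) g=2 f=8, (1,3) g=3 f=8, (1,4) g=4 f=8, (2,5) g=6 f=8]; closed=[(0,1), (0,2), (0,3), (0,4), (0,5), (0,6), (1,5)]

step 1: expand (0,5) (f=8, h=4) → closed; open now [(0,0) g=1 f=10, (0,6) g=5 f=8, (1,1) g=1 f=8, (1,2) g=2 f=8, (1,3) g=3 f=8, (1,4) g=4 f=8, (1,5) g=5 f=8]
step 2: expand (0,6) (f=8, h=3) → closed; open now [(0,0) g=1 f=10, (1,1) g=1 f=8, (1,2) g=2 f=8, (1,3) g=3 f=8, (1,4) g=4 f=8, (1,5) g=5 f=8]
step 3: expand (1,5) (f=8, h=3) → closed; open now [(0,0) g=1 f=10, (1,1) g=1 f=8, (1,2) g=2 f=8, (1,3) g=3 f=8, (1,4) g=4 f=8, (2,5) g=6 f=8]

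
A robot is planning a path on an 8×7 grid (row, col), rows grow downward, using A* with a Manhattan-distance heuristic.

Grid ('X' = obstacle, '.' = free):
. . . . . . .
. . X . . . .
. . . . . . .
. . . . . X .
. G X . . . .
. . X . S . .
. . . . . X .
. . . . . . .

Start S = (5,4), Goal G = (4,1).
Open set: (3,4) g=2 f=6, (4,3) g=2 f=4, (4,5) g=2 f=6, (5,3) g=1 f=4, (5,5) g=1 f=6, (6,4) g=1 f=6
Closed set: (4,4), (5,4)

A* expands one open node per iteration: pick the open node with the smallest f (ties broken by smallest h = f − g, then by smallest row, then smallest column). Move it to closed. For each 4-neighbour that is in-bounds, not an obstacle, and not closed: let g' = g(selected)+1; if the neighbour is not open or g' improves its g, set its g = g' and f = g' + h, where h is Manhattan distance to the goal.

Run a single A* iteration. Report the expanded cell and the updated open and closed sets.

step 1: expand (4,3) (f=4, h=2) → closed; open now [(3,3) g=3 f=6, (3,4) g=2 f=6, (4,5) g=2 f=6, (5,3) g=1 f=4, (5,5) g=1 f=6, (6,4) g=1 f=6]

expanded=(4,3); open=[(3,3) g=3 f=6, (3,4) g=2 f=6, (4,5) g=2 f=6, (5,3) g=1 f=4, (5,5) g=1 f=6, (6,4) g=1 f=6]; closed=[(4,3), (4,4), (5,4)]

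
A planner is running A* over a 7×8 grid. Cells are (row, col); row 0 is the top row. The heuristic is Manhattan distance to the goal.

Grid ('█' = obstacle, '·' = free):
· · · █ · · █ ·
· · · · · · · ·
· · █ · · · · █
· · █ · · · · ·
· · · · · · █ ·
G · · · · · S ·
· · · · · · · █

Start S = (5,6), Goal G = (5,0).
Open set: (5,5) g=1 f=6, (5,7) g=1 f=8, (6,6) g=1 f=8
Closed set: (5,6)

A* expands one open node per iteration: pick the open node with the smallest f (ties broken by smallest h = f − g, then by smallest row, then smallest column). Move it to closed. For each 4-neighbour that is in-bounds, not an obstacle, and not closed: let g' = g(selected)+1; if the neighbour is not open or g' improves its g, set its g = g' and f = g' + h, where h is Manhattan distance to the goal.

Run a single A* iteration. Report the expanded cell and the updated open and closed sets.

expanded=(5,5); open=[(4,5) g=2 f=8, (5,4) g=2 f=6, (5,7) g=1 f=8, (6,5) g=2 f=8, (6,6) g=1 f=8]; closed=[(5,5), (5,6)]

step 1: expand (5,5) (f=6, h=5) → closed; open now [(4,5) g=2 f=8, (5,4) g=2 f=6, (5,7) g=1 f=8, (6,5) g=2 f=8, (6,6) g=1 f=8]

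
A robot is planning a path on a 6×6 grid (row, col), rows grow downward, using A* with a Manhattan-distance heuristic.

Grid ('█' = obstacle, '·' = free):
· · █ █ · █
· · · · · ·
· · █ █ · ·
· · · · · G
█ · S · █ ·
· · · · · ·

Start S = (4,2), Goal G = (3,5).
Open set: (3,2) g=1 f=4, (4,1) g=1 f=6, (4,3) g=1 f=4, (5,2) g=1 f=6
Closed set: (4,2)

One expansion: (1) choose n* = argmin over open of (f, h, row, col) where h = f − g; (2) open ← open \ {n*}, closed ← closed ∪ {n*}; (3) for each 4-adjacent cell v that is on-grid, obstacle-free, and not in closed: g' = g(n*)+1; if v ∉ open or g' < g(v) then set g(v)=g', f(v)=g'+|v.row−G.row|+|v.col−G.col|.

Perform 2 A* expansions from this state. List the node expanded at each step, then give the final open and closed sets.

step 1: expand (3,2) (f=4, h=3) → closed; open now [(3,1) g=2 f=6, (3,3) g=2 f=4, (4,1) g=1 f=6, (4,3) g=1 f=4, (5,2) g=1 f=6]
step 2: expand (3,3) (f=4, h=2) → closed; open now [(3,1) g=2 f=6, (3,4) g=3 f=4, (4,1) g=1 f=6, (4,3) g=1 f=4, (5,2) g=1 f=6]

order=[(3,2) → (3,3)]; open=[(3,1) g=2 f=6, (3,4) g=3 f=4, (4,1) g=1 f=6, (4,3) g=1 f=4, (5,2) g=1 f=6]; closed=[(3,2), (3,3), (4,2)]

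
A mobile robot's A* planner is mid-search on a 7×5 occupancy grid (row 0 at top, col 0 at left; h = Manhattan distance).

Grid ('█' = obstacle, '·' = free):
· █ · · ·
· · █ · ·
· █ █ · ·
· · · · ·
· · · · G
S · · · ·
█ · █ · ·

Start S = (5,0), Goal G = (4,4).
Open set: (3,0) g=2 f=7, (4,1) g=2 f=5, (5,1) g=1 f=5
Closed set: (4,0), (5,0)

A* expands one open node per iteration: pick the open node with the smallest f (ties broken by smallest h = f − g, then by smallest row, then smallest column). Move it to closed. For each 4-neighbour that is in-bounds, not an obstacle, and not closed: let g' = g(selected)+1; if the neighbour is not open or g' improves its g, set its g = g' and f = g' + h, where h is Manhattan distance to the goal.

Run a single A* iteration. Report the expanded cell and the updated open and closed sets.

step 1: expand (4,1) (f=5, h=3) → closed; open now [(3,0) g=2 f=7, (3,1) g=3 f=7, (4,2) g=3 f=5, (5,1) g=1 f=5]

expanded=(4,1); open=[(3,0) g=2 f=7, (3,1) g=3 f=7, (4,2) g=3 f=5, (5,1) g=1 f=5]; closed=[(4,0), (4,1), (5,0)]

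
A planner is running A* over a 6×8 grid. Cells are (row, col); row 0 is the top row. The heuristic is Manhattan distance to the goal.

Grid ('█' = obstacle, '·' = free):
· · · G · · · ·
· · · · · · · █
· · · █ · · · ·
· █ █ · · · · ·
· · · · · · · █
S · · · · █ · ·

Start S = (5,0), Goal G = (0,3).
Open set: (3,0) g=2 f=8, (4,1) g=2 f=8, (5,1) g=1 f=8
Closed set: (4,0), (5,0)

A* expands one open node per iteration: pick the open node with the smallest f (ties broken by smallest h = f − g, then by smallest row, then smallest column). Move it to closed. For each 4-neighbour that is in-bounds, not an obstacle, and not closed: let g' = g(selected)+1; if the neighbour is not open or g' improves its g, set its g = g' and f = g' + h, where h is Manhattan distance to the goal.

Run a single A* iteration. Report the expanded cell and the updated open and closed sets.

expanded=(3,0); open=[(2,0) g=3 f=8, (4,1) g=2 f=8, (5,1) g=1 f=8]; closed=[(3,0), (4,0), (5,0)]

step 1: expand (3,0) (f=8, h=6) → closed; open now [(2,0) g=3 f=8, (4,1) g=2 f=8, (5,1) g=1 f=8]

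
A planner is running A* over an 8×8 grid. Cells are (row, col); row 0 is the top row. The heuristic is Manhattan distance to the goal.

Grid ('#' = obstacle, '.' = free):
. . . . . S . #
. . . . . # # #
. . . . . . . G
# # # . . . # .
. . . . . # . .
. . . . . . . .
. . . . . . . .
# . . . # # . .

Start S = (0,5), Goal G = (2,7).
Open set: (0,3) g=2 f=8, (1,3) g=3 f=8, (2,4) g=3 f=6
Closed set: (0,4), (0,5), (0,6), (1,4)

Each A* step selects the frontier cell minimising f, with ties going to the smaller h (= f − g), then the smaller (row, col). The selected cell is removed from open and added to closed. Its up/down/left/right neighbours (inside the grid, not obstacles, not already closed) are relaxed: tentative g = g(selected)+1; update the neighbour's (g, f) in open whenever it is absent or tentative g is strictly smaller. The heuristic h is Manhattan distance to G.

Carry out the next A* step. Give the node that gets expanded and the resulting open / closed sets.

expanded=(2,4); open=[(0,3) g=2 f=8, (1,3) g=3 f=8, (2,3) g=4 f=8, (2,5) g=4 f=6, (3,4) g=4 f=8]; closed=[(0,4), (0,5), (0,6), (1,4), (2,4)]

step 1: expand (2,4) (f=6, h=3) → closed; open now [(0,3) g=2 f=8, (1,3) g=3 f=8, (2,3) g=4 f=8, (2,5) g=4 f=6, (3,4) g=4 f=8]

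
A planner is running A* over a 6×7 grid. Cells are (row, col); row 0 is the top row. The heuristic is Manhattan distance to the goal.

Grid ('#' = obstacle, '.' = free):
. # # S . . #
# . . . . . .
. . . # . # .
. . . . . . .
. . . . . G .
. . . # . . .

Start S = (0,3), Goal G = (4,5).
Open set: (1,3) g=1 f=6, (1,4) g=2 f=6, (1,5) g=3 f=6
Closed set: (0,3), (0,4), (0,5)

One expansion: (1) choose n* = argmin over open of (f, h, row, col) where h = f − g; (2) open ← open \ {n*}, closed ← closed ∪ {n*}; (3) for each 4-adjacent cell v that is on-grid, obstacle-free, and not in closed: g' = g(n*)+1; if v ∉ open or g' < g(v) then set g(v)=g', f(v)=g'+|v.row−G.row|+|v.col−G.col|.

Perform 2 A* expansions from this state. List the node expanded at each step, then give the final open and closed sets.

order=[(1,5) → (1,4)]; open=[(1,3) g=1 f=6, (1,6) g=4 f=8, (2,4) g=3 f=6]; closed=[(0,3), (0,4), (0,5), (1,4), (1,5)]

step 1: expand (1,5) (f=6, h=3) → closed; open now [(1,3) g=1 f=6, (1,4) g=2 f=6, (1,6) g=4 f=8]
step 2: expand (1,4) (f=6, h=4) → closed; open now [(1,3) g=1 f=6, (1,6) g=4 f=8, (2,4) g=3 f=6]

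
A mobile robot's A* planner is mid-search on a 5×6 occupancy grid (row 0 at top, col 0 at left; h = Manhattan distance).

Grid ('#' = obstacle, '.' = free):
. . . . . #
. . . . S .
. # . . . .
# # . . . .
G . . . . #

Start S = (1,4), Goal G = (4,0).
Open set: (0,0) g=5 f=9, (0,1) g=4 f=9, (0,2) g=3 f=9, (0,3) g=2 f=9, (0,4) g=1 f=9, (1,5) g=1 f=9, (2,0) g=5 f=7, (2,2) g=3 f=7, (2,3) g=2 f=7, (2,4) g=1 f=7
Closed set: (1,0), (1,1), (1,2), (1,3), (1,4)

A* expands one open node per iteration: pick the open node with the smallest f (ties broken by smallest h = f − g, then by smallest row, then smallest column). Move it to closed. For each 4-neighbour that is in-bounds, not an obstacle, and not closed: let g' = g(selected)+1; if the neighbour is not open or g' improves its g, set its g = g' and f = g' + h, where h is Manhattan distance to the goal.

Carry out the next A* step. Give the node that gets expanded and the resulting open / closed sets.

step 1: expand (2,0) (f=7, h=2) → closed; open now [(0,0) g=5 f=9, (0,1) g=4 f=9, (0,2) g=3 f=9, (0,3) g=2 f=9, (0,4) g=1 f=9, (1,5) g=1 f=9, (2,2) g=3 f=7, (2,3) g=2 f=7, (2,4) g=1 f=7]

expanded=(2,0); open=[(0,0) g=5 f=9, (0,1) g=4 f=9, (0,2) g=3 f=9, (0,3) g=2 f=9, (0,4) g=1 f=9, (1,5) g=1 f=9, (2,2) g=3 f=7, (2,3) g=2 f=7, (2,4) g=1 f=7]; closed=[(1,0), (1,1), (1,2), (1,3), (1,4), (2,0)]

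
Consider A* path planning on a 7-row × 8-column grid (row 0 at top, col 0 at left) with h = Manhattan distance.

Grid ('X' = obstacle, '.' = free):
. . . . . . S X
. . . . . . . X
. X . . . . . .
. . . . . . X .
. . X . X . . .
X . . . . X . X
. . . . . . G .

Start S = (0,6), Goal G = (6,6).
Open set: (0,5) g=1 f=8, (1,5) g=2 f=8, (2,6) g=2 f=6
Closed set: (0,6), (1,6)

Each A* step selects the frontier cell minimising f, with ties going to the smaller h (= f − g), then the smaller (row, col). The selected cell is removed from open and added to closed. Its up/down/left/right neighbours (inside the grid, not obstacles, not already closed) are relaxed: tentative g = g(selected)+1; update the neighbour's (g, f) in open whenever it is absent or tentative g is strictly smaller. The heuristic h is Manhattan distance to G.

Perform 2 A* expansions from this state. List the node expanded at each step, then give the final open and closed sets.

order=[(2,6) → (2,5)]; open=[(0,5) g=1 f=8, (1,5) g=2 f=8, (2,4) g=4 f=10, (2,7) g=3 f=8, (3,5) g=4 f=8]; closed=[(0,6), (1,6), (2,5), (2,6)]

step 1: expand (2,6) (f=6, h=4) → closed; open now [(0,5) g=1 f=8, (1,5) g=2 f=8, (2,5) g=3 f=8, (2,7) g=3 f=8]
step 2: expand (2,5) (f=8, h=5) → closed; open now [(0,5) g=1 f=8, (1,5) g=2 f=8, (2,4) g=4 f=10, (2,7) g=3 f=8, (3,5) g=4 f=8]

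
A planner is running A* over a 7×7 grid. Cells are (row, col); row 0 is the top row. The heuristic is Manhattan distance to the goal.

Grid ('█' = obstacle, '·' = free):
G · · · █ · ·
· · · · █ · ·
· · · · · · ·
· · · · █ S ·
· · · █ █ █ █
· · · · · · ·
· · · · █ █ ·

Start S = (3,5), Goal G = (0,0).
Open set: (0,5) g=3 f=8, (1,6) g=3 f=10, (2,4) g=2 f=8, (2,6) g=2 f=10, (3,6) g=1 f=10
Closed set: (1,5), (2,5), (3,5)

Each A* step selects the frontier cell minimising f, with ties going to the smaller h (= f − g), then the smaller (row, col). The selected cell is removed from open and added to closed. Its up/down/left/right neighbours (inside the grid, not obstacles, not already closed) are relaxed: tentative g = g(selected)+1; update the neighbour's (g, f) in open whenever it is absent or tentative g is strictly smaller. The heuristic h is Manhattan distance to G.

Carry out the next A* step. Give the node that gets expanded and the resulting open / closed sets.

step 1: expand (0,5) (f=8, h=5) → closed; open now [(0,6) g=4 f=10, (1,6) g=3 f=10, (2,4) g=2 f=8, (2,6) g=2 f=10, (3,6) g=1 f=10]

expanded=(0,5); open=[(0,6) g=4 f=10, (1,6) g=3 f=10, (2,4) g=2 f=8, (2,6) g=2 f=10, (3,6) g=1 f=10]; closed=[(0,5), (1,5), (2,5), (3,5)]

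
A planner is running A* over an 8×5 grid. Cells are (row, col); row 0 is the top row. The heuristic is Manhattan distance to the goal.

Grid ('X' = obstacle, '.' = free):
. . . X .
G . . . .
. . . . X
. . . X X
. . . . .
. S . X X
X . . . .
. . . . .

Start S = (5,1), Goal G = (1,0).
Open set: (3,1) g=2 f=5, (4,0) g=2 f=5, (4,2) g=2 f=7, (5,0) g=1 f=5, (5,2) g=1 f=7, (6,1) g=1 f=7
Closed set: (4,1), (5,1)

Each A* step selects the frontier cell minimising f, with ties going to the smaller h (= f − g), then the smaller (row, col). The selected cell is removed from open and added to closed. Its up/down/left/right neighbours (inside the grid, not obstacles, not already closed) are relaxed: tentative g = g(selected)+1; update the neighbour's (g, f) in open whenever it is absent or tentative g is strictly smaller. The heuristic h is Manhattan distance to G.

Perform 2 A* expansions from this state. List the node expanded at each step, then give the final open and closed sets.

order=[(3,1) → (2,1)]; open=[(1,1) g=4 f=5, (2,0) g=4 f=5, (2,2) g=4 f=7, (3,0) g=3 f=5, (3,2) g=3 f=7, (4,0) g=2 f=5, (4,2) g=2 f=7, (5,0) g=1 f=5, (5,2) g=1 f=7, (6,1) g=1 f=7]; closed=[(2,1), (3,1), (4,1), (5,1)]

step 1: expand (3,1) (f=5, h=3) → closed; open now [(2,1) g=3 f=5, (3,0) g=3 f=5, (3,2) g=3 f=7, (4,0) g=2 f=5, (4,2) g=2 f=7, (5,0) g=1 f=5, (5,2) g=1 f=7, (6,1) g=1 f=7]
step 2: expand (2,1) (f=5, h=2) → closed; open now [(1,1) g=4 f=5, (2,0) g=4 f=5, (2,2) g=4 f=7, (3,0) g=3 f=5, (3,2) g=3 f=7, (4,0) g=2 f=5, (4,2) g=2 f=7, (5,0) g=1 f=5, (5,2) g=1 f=7, (6,1) g=1 f=7]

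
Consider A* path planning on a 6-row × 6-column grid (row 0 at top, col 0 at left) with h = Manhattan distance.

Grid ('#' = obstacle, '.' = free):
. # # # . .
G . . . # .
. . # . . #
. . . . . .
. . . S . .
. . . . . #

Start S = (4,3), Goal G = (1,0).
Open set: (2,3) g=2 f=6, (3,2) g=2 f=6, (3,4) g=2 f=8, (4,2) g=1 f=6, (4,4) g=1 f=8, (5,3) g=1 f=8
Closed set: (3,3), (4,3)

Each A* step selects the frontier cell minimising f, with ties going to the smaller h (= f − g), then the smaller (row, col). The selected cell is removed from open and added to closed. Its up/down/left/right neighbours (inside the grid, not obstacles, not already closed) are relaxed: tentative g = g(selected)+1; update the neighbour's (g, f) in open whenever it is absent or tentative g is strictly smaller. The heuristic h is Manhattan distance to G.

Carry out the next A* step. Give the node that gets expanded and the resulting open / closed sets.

expanded=(2,3); open=[(1,3) g=3 f=6, (2,4) g=3 f=8, (3,2) g=2 f=6, (3,4) g=2 f=8, (4,2) g=1 f=6, (4,4) g=1 f=8, (5,3) g=1 f=8]; closed=[(2,3), (3,3), (4,3)]

step 1: expand (2,3) (f=6, h=4) → closed; open now [(1,3) g=3 f=6, (2,4) g=3 f=8, (3,2) g=2 f=6, (3,4) g=2 f=8, (4,2) g=1 f=6, (4,4) g=1 f=8, (5,3) g=1 f=8]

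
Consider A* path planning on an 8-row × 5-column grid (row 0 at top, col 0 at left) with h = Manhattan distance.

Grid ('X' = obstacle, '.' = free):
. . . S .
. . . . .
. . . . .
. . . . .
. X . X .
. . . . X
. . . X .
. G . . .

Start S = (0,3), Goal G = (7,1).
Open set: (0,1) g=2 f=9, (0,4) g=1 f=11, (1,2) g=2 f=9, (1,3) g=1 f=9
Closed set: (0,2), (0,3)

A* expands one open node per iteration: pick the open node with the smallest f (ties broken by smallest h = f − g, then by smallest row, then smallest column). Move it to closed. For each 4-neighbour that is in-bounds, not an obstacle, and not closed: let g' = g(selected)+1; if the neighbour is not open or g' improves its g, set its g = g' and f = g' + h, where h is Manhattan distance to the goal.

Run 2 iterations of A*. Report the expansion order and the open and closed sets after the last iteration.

order=[(0,1) → (1,1)]; open=[(0,0) g=3 f=11, (0,4) g=1 f=11, (1,0) g=4 f=11, (1,2) g=2 f=9, (1,3) g=1 f=9, (2,1) g=4 f=9]; closed=[(0,1), (0,2), (0,3), (1,1)]

step 1: expand (0,1) (f=9, h=7) → closed; open now [(0,0) g=3 f=11, (0,4) g=1 f=11, (1,1) g=3 f=9, (1,2) g=2 f=9, (1,3) g=1 f=9]
step 2: expand (1,1) (f=9, h=6) → closed; open now [(0,0) g=3 f=11, (0,4) g=1 f=11, (1,0) g=4 f=11, (1,2) g=2 f=9, (1,3) g=1 f=9, (2,1) g=4 f=9]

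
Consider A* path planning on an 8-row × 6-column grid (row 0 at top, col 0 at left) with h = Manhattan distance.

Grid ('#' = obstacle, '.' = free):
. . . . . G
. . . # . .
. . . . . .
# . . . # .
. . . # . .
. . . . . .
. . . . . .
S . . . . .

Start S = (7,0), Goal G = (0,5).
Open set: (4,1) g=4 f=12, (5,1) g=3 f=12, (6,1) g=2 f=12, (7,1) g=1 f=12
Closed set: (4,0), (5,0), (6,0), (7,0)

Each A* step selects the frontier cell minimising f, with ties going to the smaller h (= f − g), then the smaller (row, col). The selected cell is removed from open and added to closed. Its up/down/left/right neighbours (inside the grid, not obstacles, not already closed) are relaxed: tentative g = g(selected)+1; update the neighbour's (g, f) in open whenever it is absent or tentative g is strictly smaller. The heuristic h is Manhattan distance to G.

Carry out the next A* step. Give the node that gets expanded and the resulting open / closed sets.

step 1: expand (4,1) (f=12, h=8) → closed; open now [(3,1) g=5 f=12, (4,2) g=5 f=12, (5,1) g=3 f=12, (6,1) g=2 f=12, (7,1) g=1 f=12]

expanded=(4,1); open=[(3,1) g=5 f=12, (4,2) g=5 f=12, (5,1) g=3 f=12, (6,1) g=2 f=12, (7,1) g=1 f=12]; closed=[(4,0), (4,1), (5,0), (6,0), (7,0)]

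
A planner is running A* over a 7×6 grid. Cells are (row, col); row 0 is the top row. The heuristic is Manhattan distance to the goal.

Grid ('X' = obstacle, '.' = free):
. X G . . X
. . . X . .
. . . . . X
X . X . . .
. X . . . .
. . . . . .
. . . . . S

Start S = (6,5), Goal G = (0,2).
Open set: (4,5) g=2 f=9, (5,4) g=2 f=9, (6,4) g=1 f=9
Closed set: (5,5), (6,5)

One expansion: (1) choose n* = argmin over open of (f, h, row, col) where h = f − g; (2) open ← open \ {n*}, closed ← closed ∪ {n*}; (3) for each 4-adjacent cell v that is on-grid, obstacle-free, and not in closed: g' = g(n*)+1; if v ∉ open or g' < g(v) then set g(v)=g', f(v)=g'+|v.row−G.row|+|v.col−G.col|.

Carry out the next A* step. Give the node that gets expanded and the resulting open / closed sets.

expanded=(4,5); open=[(3,5) g=3 f=9, (4,4) g=3 f=9, (5,4) g=2 f=9, (6,4) g=1 f=9]; closed=[(4,5), (5,5), (6,5)]

step 1: expand (4,5) (f=9, h=7) → closed; open now [(3,5) g=3 f=9, (4,4) g=3 f=9, (5,4) g=2 f=9, (6,4) g=1 f=9]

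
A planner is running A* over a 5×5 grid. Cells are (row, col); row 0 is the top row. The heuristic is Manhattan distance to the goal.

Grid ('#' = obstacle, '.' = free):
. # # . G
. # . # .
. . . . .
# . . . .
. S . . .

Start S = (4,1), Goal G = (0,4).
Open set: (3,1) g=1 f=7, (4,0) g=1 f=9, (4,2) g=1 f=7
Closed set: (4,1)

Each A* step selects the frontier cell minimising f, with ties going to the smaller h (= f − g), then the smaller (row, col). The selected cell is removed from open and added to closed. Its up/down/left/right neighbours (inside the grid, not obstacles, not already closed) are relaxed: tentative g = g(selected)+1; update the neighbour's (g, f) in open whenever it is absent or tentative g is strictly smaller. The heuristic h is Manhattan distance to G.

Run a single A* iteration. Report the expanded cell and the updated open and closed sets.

step 1: expand (3,1) (f=7, h=6) → closed; open now [(2,1) g=2 f=7, (3,2) g=2 f=7, (4,0) g=1 f=9, (4,2) g=1 f=7]

expanded=(3,1); open=[(2,1) g=2 f=7, (3,2) g=2 f=7, (4,0) g=1 f=9, (4,2) g=1 f=7]; closed=[(3,1), (4,1)]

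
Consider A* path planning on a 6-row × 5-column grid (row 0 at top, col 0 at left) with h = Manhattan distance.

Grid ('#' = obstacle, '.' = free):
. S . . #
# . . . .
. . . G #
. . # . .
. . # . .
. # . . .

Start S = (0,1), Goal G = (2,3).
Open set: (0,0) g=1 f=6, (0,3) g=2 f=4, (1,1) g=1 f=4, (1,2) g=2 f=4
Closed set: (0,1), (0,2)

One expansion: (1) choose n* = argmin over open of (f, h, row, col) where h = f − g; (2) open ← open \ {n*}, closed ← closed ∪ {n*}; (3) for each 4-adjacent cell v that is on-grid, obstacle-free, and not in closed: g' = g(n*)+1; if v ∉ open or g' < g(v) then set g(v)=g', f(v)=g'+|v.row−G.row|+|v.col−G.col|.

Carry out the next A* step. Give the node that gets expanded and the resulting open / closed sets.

expanded=(0,3); open=[(0,0) g=1 f=6, (1,1) g=1 f=4, (1,2) g=2 f=4, (1,3) g=3 f=4]; closed=[(0,1), (0,2), (0,3)]

step 1: expand (0,3) (f=4, h=2) → closed; open now [(0,0) g=1 f=6, (1,1) g=1 f=4, (1,2) g=2 f=4, (1,3) g=3 f=4]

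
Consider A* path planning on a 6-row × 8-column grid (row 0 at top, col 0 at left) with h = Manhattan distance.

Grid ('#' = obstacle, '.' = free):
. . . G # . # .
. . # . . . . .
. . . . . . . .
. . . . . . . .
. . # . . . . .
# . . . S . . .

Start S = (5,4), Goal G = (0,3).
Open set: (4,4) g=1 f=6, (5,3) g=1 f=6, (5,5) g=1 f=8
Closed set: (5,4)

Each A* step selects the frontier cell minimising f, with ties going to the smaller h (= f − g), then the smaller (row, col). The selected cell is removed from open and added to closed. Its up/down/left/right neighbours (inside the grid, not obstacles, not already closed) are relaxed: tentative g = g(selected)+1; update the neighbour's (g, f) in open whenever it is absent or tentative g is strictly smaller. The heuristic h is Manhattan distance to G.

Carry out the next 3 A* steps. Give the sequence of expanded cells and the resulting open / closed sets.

order=[(4,4) → (3,4) → (2,4)]; open=[(1,4) g=4 f=6, (2,3) g=4 f=6, (2,5) g=4 f=8, (3,3) g=3 f=6, (3,5) g=3 f=8, (4,3) g=2 f=6, (4,5) g=2 f=8, (5,3) g=1 f=6, (5,5) g=1 f=8]; closed=[(2,4), (3,4), (4,4), (5,4)]

step 1: expand (4,4) (f=6, h=5) → closed; open now [(3,4) g=2 f=6, (4,3) g=2 f=6, (4,5) g=2 f=8, (5,3) g=1 f=6, (5,5) g=1 f=8]
step 2: expand (3,4) (f=6, h=4) → closed; open now [(2,4) g=3 f=6, (3,3) g=3 f=6, (3,5) g=3 f=8, (4,3) g=2 f=6, (4,5) g=2 f=8, (5,3) g=1 f=6, (5,5) g=1 f=8]
step 3: expand (2,4) (f=6, h=3) → closed; open now [(1,4) g=4 f=6, (2,3) g=4 f=6, (2,5) g=4 f=8, (3,3) g=3 f=6, (3,5) g=3 f=8, (4,3) g=2 f=6, (4,5) g=2 f=8, (5,3) g=1 f=6, (5,5) g=1 f=8]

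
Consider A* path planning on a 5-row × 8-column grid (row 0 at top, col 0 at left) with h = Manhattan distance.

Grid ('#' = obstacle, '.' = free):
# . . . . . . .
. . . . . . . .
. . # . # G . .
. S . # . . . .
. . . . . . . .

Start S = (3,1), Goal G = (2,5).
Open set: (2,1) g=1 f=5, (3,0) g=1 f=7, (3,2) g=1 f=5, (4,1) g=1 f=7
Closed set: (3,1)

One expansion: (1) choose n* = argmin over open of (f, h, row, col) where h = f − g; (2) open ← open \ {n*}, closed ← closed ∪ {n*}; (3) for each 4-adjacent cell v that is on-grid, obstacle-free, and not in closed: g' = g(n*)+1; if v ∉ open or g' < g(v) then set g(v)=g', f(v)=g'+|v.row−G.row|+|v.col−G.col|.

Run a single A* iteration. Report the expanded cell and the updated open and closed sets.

expanded=(2,1); open=[(1,1) g=2 f=7, (2,0) g=2 f=7, (3,0) g=1 f=7, (3,2) g=1 f=5, (4,1) g=1 f=7]; closed=[(2,1), (3,1)]

step 1: expand (2,1) (f=5, h=4) → closed; open now [(1,1) g=2 f=7, (2,0) g=2 f=7, (3,0) g=1 f=7, (3,2) g=1 f=5, (4,1) g=1 f=7]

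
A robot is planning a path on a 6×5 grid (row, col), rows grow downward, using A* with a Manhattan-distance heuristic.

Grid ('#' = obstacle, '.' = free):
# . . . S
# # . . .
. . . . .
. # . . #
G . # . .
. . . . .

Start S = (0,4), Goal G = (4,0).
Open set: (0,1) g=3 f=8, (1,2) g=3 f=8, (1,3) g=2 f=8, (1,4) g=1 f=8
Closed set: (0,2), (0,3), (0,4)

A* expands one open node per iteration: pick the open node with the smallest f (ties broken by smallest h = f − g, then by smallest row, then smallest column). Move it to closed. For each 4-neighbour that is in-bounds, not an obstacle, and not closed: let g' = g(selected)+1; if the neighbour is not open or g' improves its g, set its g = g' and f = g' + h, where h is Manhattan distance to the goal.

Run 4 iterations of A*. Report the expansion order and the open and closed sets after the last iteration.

order=[(0,1) → (1,2) → (2,2) → (2,1)]; open=[(1,3) g=2 f=8, (1,4) g=1 f=8, (2,0) g=6 f=8, (2,3) g=5 f=10, (3,2) g=5 f=8]; closed=[(0,1), (0,2), (0,3), (0,4), (1,2), (2,1), (2,2)]

step 1: expand (0,1) (f=8, h=5) → closed; open now [(1,2) g=3 f=8, (1,3) g=2 f=8, (1,4) g=1 f=8]
step 2: expand (1,2) (f=8, h=5) → closed; open now [(1,3) g=2 f=8, (1,4) g=1 f=8, (2,2) g=4 f=8]
step 3: expand (2,2) (f=8, h=4) → closed; open now [(1,3) g=2 f=8, (1,4) g=1 f=8, (2,1) g=5 f=8, (2,3) g=5 f=10, (3,2) g=5 f=8]
step 4: expand (2,1) (f=8, h=3) → closed; open now [(1,3) g=2 f=8, (1,4) g=1 f=8, (2,0) g=6 f=8, (2,3) g=5 f=10, (3,2) g=5 f=8]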